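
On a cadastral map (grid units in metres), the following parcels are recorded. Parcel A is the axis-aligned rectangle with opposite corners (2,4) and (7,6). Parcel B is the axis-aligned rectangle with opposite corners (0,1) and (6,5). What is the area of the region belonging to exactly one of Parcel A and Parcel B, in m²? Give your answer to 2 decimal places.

26.00

|Parcel A∩Parcel B|: x∈[2,6], y∈[4,5] → 4·1 = 4.
|Parcel A △ Parcel B| = |Parcel A| + |Parcel B| − 2·|Parcel A∩Parcel B| = 10 + 24 − 8 = 26.00.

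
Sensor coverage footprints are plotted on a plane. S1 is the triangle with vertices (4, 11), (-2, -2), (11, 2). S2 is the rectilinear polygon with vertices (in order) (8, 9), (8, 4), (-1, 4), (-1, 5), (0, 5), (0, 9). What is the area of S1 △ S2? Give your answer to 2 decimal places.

60.41

|S1| = 72.5, |S2| = 41, |S1∩S2| = 26.5433.
|S1 △ S2| = |S1| + |S2| − 2·|S1∩S2| = 72.5 + 41 − 53.0867 = 60.41.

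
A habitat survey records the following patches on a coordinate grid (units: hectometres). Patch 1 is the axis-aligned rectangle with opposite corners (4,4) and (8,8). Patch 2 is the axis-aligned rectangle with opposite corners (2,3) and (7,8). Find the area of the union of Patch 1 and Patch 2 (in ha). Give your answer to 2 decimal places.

29.00

By inclusion–exclusion:
Individual areas: |Patch 1| = 16, |Patch 2| = 25.
|Patch 1∩Patch 2|: x∈[4,7], y∈[4,8] → 3·4 = 12.
|Patch 1 ∪ Patch 2| = 41 − 12 = 29.00.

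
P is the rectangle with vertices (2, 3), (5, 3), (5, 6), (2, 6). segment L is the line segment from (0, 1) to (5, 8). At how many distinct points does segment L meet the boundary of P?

The segment meets the boundary at (3.571,6), (2,3.8).

2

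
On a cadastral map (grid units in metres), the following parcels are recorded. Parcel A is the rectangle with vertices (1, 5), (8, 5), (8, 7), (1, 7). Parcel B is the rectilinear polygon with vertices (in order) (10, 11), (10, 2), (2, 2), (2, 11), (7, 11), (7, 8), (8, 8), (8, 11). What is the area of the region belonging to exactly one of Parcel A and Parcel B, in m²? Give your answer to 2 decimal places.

|Parcel A| = 14, |Parcel B| = 69, |Parcel A∩Parcel B| = 12.
|Parcel A △ Parcel B| = |Parcel A| + |Parcel B| − 2·|Parcel A∩Parcel B| = 14 + 69 − 24 = 59.00.

59.00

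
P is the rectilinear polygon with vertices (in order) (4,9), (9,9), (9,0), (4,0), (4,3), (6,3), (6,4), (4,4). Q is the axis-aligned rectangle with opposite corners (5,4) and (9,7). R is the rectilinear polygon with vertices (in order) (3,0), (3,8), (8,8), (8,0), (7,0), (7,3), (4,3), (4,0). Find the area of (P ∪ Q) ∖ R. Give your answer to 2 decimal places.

|P ∪ Q| = 43.
|(P ∪ Q) ∩ R| = 21.
|(P ∪ Q) ∖ R| = 43 − 21 = 22.00.

22.00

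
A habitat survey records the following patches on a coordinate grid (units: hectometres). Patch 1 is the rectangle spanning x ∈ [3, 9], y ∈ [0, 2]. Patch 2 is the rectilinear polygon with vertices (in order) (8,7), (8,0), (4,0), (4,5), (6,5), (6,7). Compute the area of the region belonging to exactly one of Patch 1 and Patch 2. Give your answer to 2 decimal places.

|Patch 1| = 12, |Patch 2| = 24, |Patch 1∩Patch 2| = 8.
|Patch 1 △ Patch 2| = |Patch 1| + |Patch 2| − 2·|Patch 1∩Patch 2| = 12 + 24 − 16 = 20.00.

20.00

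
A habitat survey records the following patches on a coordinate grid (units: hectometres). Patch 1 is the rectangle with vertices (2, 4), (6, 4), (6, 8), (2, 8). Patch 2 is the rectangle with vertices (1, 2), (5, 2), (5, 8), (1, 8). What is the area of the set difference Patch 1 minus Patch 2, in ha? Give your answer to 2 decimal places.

|Patch 1∩Patch 2|: x∈[2,5], y∈[4,8] → 3·4 = 12.
|Patch 1| = 16.
|Patch 1 ∖ Patch 2| = |Patch 1| − |Patch 1∩Patch 2| = 16 − 12 = 4.00.

4.00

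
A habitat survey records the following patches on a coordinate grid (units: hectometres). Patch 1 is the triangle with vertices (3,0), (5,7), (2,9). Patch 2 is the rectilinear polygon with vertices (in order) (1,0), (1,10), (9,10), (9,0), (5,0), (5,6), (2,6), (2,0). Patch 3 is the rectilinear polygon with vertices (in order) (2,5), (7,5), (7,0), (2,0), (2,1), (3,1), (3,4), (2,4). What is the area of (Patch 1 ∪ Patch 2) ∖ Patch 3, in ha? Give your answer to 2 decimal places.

55.02

|Patch 1 ∪ Patch 2| = 69.1429.
|(Patch 1 ∪ Patch 2) ∩ Patch 3| = 14.127.
|(Patch 1 ∪ Patch 2) ∖ Patch 3| = 69.1429 − 14.127 = 55.02.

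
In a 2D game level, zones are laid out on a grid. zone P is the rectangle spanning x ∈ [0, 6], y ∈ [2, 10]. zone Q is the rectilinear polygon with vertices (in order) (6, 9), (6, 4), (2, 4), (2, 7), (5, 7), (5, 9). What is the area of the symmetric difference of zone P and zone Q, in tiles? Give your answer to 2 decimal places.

|zone P| = 48, |zone Q| = 14, |zone P∩zone Q| = 14.
|zone P △ zone Q| = |zone P| + |zone Q| − 2·|zone P∩zone Q| = 48 + 14 − 28 = 34.00.

34.00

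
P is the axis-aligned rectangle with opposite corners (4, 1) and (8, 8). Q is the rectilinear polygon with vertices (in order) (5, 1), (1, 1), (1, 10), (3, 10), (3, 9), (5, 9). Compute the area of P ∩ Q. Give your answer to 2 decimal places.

The intersection is the polygon with vertices (4,8), (5,8), (5,1), (4,1).
By the shoelace formula its area is 7.00.

7.00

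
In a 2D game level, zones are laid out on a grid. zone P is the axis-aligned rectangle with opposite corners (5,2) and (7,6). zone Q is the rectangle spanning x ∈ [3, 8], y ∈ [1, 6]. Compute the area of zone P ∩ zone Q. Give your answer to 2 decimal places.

8.00

|zone P∩zone Q|: x∈[5,7], y∈[2,6] → 2·4 = 8.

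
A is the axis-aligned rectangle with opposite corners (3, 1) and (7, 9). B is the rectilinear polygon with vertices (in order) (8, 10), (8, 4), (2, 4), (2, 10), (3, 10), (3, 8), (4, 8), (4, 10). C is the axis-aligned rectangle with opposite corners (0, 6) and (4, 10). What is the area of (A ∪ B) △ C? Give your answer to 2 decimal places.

49.00

|A ∪ B| = 47.
|(A ∪ B) ∩ C| = 7.
|(A ∪ B) △ C| = 47 + 16 − 14 = 49.00.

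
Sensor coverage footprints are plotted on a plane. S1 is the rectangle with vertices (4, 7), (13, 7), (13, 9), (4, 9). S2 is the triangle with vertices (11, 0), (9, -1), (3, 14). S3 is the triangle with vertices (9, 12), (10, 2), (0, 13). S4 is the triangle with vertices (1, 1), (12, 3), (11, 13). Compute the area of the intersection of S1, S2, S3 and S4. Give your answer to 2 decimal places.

0.36

The intersection is the polygon with vertices (6,7), (6.593,7.712), (7,7).
By the shoelace formula its area is 0.36.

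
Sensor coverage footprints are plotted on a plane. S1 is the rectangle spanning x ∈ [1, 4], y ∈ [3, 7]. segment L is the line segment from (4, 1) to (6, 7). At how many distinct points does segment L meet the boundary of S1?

The segment lies entirely outside S1 and never meets its boundary.

0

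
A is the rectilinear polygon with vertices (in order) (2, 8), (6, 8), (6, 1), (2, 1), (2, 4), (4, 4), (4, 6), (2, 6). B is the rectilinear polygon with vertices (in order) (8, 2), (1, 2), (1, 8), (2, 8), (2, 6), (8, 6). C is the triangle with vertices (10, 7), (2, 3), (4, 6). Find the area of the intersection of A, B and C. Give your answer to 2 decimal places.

3.67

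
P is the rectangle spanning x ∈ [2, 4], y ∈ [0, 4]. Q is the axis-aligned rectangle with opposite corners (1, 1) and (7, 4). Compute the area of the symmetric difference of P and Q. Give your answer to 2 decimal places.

14.00

|P∩Q|: x∈[2,4], y∈[1,4] → 2·3 = 6.
|P △ Q| = |P| + |Q| − 2·|P∩Q| = 8 + 18 − 12 = 14.00.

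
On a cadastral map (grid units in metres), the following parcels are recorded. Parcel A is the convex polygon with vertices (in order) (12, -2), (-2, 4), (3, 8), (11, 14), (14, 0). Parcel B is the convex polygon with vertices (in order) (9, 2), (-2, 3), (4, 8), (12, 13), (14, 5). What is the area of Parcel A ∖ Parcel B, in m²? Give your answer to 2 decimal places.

|Parcel A| = 127, |Parcel A∩Parcel B| = 81.3519.
|Parcel A ∖ Parcel B| = |Parcel A| − |Parcel A∩Parcel B| = 127 − 81.3519 = 45.65.

45.65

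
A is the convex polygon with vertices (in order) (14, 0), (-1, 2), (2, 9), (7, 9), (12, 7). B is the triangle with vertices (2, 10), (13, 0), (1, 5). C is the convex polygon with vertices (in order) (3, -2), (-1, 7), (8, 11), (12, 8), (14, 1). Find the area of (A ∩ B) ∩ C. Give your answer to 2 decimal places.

The region (A ∩ B) ∩ C is the polygon with vertices (1,5), (1.625,8.125), (1.647,8.177), (3.231,8.881), (12.385,0.559), (11.945,0.44).
By the shoelace formula its area is 31.01.

31.01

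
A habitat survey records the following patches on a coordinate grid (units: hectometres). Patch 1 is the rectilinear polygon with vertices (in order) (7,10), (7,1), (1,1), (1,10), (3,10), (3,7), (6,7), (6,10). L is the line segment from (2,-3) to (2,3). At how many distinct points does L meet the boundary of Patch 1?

The segment meets the boundary at (2,1).

1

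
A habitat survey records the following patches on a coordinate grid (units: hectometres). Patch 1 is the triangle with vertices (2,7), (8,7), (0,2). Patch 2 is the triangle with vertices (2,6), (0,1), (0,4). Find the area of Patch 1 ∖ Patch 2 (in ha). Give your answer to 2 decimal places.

|Patch 1| = 15, |Patch 1∩Patch 2| = 1.4.
|Patch 1 ∖ Patch 2| = |Patch 1| − |Patch 1∩Patch 2| = 15 − 1.4 = 13.60.

13.60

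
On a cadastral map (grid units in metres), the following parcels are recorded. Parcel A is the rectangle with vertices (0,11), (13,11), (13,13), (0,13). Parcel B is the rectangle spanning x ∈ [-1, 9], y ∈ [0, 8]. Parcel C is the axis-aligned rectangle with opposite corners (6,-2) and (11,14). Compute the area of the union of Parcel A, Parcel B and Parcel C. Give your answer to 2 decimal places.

152.00

By inclusion–exclusion:
Individual areas: |Parcel A| = 26, |Parcel B| = 80, |Parcel C| = 80.
|Parcel A∩Parcel B| = 0 (no overlap).
|Parcel A∩Parcel C|: x∈[6,11], y∈[11,13] → 5·2 = 10.
|Parcel B∩Parcel C|: x∈[6,9], y∈[0,8] → 3·8 = 24.
|Parcel A∩Parcel B∩Parcel C| = 0.
|Parcel A ∪ Parcel B ∪ Parcel C| = 186 − 34 + 0 = 152.00.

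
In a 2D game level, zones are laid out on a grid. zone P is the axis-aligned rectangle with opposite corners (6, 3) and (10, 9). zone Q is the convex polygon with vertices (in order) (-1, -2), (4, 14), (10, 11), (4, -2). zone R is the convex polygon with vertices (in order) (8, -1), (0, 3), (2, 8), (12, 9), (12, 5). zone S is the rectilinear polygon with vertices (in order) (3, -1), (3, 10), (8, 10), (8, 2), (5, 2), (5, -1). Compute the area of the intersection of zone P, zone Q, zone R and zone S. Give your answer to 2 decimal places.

The intersection is the polygon with vertices (8,8.6), (8,6.667), (6.308,3), (6,3), (6,8.4).
By the shoelace formula its area is 7.90.

7.90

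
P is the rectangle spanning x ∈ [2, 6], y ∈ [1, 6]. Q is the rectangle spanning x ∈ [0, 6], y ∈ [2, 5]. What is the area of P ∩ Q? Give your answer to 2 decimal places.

12.00

|P∩Q|: x∈[2,6], y∈[2,5] → 4·3 = 12.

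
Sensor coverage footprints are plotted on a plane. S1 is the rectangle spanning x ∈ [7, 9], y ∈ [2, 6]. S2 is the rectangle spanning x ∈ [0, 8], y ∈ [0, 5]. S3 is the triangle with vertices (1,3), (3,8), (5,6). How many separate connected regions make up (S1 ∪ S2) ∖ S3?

1

(S1 ∪ S2) ∖ S3 is a single connected region.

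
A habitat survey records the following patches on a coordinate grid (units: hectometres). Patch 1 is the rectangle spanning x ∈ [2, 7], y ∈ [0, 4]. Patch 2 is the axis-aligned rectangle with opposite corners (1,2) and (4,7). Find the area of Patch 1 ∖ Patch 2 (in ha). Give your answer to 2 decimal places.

16.00

|Patch 1∩Patch 2|: x∈[2,4], y∈[2,4] → 2·2 = 4.
|Patch 1| = 20.
|Patch 1 ∖ Patch 2| = |Patch 1| − |Patch 1∩Patch 2| = 20 − 4 = 16.00.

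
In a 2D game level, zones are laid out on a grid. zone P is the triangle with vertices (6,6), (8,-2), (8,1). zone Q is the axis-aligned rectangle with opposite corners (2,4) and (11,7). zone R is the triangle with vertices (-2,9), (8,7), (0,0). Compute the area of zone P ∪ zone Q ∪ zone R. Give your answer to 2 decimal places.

59.84

By inclusion–exclusion:
Individual areas: |zone P| = 3, |zone Q| = 27, |zone R| = 43.
|zone P∩zone Q| = 0.3.
|zone P∩zone R| = 0.0256.
|zone Q∩zone R| = 12.8571.
|zone P∩zone Q∩zone R| = 0.0256.
|zone P ∪ zone Q ∪ zone R| = 73 − 13.1828 + 0.0256 = 59.84.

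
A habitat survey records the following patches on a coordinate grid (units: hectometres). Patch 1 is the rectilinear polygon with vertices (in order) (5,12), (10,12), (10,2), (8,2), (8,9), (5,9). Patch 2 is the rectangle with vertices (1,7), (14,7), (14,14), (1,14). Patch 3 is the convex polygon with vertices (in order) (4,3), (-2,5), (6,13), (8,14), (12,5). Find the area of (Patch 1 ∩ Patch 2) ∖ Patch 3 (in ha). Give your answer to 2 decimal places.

1.39

|Patch 1 ∩ Patch 2| = 19.
|(Patch 1 ∩ Patch 2) ∩ Patch 3| = 17.6111.
|(Patch 1 ∩ Patch 2) ∖ Patch 3| = 19 − 17.6111 = 1.39.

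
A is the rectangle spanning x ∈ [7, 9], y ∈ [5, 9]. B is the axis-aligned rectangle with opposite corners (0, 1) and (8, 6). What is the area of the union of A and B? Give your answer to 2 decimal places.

By inclusion–exclusion:
Individual areas: |A| = 8, |B| = 40.
|A∩B|: x∈[7,8], y∈[5,6] → 1·1 = 1.
|A ∪ B| = 48 − 1 = 47.00.

47.00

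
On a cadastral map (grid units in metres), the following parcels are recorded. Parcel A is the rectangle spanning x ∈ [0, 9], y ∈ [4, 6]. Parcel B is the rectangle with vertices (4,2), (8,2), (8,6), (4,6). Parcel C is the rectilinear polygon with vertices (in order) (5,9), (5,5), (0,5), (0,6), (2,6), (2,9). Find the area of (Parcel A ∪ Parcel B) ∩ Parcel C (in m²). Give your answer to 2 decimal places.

5.00

The region (Parcel A ∪ Parcel B) ∩ Parcel C is the polygon with vertices (0,6), (2,6), (4,6), (5,6), (5,5), (0,5).
By the shoelace formula its area is 5.00.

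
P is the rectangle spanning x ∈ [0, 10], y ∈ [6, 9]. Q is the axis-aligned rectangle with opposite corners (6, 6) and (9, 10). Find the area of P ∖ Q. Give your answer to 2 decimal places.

|P∩Q|: x∈[6,9], y∈[6,9] → 3·3 = 9.
|P| = 30.
|P ∖ Q| = |P| − |P∩Q| = 30 − 9 = 21.00.

21.00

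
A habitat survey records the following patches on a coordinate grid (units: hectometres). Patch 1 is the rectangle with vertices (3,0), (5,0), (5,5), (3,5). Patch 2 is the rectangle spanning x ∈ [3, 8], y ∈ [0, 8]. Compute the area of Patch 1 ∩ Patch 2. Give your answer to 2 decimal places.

|Patch 1∩Patch 2|: x∈[3,5], y∈[0,5] → 2·5 = 10.

10.00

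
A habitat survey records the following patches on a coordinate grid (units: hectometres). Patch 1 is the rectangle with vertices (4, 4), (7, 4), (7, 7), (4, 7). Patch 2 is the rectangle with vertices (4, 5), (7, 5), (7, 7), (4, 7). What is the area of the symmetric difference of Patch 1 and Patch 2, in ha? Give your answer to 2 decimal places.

3.00

|Patch 1∩Patch 2|: x∈[4,7], y∈[5,7] → 3·2 = 6.
|Patch 1 △ Patch 2| = |Patch 1| + |Patch 2| − 2·|Patch 1∩Patch 2| = 9 + 6 − 12 = 3.00.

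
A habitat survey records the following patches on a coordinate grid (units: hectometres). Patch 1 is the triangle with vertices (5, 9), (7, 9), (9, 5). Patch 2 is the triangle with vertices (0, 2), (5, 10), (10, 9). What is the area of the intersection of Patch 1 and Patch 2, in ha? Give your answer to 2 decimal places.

The intersection is the polygon with vertices (7,9), (7.778,7.444), (7.059,6.941), (5,9).
By the shoelace formula its area is 2.81.

2.81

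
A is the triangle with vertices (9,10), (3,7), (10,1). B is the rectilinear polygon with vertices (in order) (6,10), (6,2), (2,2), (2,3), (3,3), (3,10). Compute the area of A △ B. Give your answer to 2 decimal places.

|A| = 28.5, |B| = 25, |A∩B| = 6.1071.
|A △ B| = |A| + |B| − 2·|A∩B| = 28.5 + 25 − 12.2143 = 41.29.

41.29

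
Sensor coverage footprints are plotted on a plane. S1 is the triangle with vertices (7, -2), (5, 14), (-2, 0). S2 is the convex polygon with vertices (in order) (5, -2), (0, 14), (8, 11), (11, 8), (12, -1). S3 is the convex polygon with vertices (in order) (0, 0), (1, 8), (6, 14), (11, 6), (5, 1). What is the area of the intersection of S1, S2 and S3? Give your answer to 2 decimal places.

The intersection is the polygon with vertices (1.923,7.846), (3.5,11), (4.571,12.286), (5.246,12.033), (6.472,2.226), (5,1), (4.118,0.824).
By the shoelace formula its area is 31.58.

31.58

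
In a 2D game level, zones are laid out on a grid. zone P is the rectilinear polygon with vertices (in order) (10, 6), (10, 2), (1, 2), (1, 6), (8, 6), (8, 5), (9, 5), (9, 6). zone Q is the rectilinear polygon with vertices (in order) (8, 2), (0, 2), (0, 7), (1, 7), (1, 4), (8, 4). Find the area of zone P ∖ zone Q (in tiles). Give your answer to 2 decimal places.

21.00

|zone P| = 35, |zone P∩zone Q| = 14.
|zone P ∖ zone Q| = |zone P| − |zone P∩zone Q| = 35 − 14 = 21.00.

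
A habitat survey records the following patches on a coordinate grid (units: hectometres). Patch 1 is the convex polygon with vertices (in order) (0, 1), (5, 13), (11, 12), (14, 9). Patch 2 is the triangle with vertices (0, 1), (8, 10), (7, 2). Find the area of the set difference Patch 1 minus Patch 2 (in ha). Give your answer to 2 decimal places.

55.11

|Patch 1| = 71.5, |Patch 1∩Patch 2| = 16.3942.
|Patch 1 ∖ Patch 2| = |Patch 1| − |Patch 1∩Patch 2| = 71.5 − 16.3942 = 55.11.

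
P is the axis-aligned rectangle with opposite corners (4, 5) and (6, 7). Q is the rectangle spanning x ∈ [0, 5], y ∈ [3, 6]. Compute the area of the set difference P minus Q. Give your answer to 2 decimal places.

3.00

|P∩Q|: x∈[4,5], y∈[5,6] → 1·1 = 1.
|P| = 4.
|P ∖ Q| = |P| − |P∩Q| = 4 − 1 = 3.00.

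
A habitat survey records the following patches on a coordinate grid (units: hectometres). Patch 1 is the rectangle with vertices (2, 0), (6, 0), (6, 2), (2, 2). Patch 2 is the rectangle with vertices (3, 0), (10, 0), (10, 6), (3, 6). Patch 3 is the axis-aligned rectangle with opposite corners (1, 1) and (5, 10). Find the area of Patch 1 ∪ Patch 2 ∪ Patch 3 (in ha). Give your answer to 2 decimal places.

69.00

By inclusion–exclusion:
Individual areas: |Patch 1| = 8, |Patch 2| = 42, |Patch 3| = 36.
|Patch 1∩Patch 2|: x∈[3,6], y∈[0,2] → 3·2 = 6.
|Patch 1∩Patch 3|: x∈[2,5], y∈[1,2] → 3·1 = 3.
|Patch 2∩Patch 3|: x∈[3,5], y∈[1,6] → 2·5 = 10.
|Patch 1∩Patch 2∩Patch 3| = 2.
|Patch 1 ∪ Patch 2 ∪ Patch 3| = 86 − 19 + 2 = 69.00.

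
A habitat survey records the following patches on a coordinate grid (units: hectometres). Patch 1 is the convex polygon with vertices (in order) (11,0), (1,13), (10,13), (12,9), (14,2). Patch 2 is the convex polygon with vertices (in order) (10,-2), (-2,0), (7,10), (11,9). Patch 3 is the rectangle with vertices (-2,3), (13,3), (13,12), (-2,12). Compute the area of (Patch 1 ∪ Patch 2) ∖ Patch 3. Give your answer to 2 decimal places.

62.36

|Patch 1 ∪ Patch 2| = 144.4148.
|(Patch 1 ∪ Patch 2) ∩ Patch 3| = 82.0567.
|(Patch 1 ∪ Patch 2) ∖ Patch 3| = 144.4148 − 82.0567 = 62.36.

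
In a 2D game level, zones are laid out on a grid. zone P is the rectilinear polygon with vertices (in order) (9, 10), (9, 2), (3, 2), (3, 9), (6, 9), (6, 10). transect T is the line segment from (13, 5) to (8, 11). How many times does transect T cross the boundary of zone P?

The segment meets the boundary at (9,9.8), (8.833,10).

2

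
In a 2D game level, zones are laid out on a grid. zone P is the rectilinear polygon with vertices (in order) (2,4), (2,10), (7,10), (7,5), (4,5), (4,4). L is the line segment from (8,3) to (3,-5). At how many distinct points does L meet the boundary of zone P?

The segment lies entirely outside zone P and never meets its boundary.

0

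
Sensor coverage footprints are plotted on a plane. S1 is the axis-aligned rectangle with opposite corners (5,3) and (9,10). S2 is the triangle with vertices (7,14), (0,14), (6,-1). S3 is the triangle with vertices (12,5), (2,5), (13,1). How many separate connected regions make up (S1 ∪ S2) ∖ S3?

(S1 ∪ S2) ∖ S3 splits into 2 disjoint pieces (area 56.2667, area 5.778).

2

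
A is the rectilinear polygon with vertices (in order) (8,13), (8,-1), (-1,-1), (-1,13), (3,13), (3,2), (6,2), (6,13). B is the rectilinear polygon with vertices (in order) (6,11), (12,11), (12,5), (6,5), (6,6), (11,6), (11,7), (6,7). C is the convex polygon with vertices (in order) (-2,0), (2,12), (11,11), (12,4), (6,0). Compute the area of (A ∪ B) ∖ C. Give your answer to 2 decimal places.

|A ∪ B| = 114.
|(A ∪ B) ∩ C| = 79.5714.
|(A ∪ B) ∖ C| = 114 − 79.5714 = 34.43.

34.43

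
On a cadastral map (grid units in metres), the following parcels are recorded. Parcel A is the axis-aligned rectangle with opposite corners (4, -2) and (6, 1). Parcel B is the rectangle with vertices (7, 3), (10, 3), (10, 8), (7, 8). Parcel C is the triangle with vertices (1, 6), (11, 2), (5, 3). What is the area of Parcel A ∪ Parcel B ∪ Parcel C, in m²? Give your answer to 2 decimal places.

By inclusion–exclusion:
Individual areas: |Parcel A| = 6, |Parcel B| = 15, |Parcel C| = 7.
|Parcel A∩Parcel B| = 0 (no overlap).
|Parcel A∩Parcel C| = 0.
|Parcel B∩Parcel C| = 0.45.
|Parcel A∩Parcel B∩Parcel C| = 0.
|Parcel A ∪ Parcel B ∪ Parcel C| = 28 − 0.45 + 0 = 27.55.

27.55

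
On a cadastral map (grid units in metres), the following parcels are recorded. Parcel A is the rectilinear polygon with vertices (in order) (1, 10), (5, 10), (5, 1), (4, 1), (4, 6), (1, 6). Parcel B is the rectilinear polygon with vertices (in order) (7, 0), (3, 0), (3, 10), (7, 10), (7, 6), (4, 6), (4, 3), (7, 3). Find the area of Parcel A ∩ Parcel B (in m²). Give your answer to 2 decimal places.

10.00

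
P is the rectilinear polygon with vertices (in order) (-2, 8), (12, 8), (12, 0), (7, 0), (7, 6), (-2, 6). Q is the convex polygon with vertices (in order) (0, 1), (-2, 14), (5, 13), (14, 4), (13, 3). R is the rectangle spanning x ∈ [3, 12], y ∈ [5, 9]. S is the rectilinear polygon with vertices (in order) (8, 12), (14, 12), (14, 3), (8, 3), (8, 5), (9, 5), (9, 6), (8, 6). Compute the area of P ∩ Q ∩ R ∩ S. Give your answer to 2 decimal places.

9.00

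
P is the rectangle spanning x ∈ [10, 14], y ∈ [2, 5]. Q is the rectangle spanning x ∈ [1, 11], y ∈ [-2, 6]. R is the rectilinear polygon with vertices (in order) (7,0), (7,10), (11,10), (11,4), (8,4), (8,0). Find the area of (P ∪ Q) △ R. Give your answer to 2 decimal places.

|P ∪ Q| = 89.
|(P ∪ Q) ∩ R| = 12.
|(P ∪ Q) △ R| = 89 + 28 − 24 = 93.00.

93.00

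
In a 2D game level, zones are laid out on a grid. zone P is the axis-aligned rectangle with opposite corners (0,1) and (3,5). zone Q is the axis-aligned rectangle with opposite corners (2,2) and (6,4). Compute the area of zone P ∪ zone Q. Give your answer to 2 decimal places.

18.00

By inclusion–exclusion:
Individual areas: |zone P| = 12, |zone Q| = 8.
|zone P∩zone Q|: x∈[2,3], y∈[2,4] → 1·2 = 2.
|zone P ∪ zone Q| = 20 − 2 = 18.00.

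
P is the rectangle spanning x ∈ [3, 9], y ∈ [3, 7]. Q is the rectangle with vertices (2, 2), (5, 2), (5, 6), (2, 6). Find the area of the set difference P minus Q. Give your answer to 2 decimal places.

|P∩Q|: x∈[3,5], y∈[3,6] → 2·3 = 6.
|P| = 24.
|P ∖ Q| = |P| − |P∩Q| = 24 − 6 = 18.00.

18.00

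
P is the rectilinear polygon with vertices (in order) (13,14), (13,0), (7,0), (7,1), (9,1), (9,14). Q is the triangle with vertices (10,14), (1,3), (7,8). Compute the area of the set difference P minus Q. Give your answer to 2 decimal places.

57.61

|P| = 58, |P∩Q| = 0.3889.
|P ∖ Q| = |P| − |P∩Q| = 58 − 0.3889 = 57.61.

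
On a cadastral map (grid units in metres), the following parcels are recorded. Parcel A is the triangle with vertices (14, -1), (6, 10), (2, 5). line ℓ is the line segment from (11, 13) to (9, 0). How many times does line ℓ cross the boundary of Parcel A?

2

The segment meets the boundary at (9.214,1.393), (9.746,4.849).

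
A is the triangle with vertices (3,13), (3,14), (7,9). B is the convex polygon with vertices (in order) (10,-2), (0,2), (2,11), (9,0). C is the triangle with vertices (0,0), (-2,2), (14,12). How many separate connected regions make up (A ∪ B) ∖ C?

3

(A ∪ B) ∖ C splits into 3 disjoint pieces (area 2, area 15.0695, area 23.0531).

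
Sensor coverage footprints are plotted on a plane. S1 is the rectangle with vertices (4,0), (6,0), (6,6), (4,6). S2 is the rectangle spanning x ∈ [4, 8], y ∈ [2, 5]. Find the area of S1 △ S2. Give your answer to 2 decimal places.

12.00

|S1∩S2|: x∈[4,6], y∈[2,5] → 2·3 = 6.
|S1 △ S2| = |S1| + |S2| − 2·|S1∩S2| = 12 + 12 − 12 = 12.00.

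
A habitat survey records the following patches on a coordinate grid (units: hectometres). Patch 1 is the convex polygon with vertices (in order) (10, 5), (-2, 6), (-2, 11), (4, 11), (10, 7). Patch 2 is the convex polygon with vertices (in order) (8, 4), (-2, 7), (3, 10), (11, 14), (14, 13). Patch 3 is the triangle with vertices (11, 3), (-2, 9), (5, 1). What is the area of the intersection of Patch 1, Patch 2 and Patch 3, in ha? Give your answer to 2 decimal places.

The intersection is the polygon with vertices (0.373,6.288), (-0.853,7.689), (-0.116,8.13), (5.932,5.339), (2.615,5.615).
By the shoelace formula its area is 6.48.

6.48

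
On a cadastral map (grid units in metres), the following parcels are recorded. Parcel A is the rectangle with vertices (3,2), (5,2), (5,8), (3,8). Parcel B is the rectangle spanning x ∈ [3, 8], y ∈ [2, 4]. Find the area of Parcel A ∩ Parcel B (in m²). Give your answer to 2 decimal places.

4.00

|Parcel A∩Parcel B|: x∈[3,5], y∈[2,4] → 2·2 = 4.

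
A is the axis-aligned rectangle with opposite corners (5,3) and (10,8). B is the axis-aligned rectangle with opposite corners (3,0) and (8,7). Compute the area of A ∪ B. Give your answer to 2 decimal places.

48.00

By inclusion–exclusion:
Individual areas: |A| = 25, |B| = 35.
|A∩B|: x∈[5,8], y∈[3,7] → 3·4 = 12.
|A ∪ B| = 60 − 12 = 48.00.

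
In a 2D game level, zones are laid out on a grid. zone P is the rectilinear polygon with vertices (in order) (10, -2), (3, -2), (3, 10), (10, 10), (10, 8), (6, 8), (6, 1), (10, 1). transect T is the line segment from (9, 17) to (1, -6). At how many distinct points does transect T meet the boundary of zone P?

The segment meets the boundary at (3,-0.25), (6.565,10).

2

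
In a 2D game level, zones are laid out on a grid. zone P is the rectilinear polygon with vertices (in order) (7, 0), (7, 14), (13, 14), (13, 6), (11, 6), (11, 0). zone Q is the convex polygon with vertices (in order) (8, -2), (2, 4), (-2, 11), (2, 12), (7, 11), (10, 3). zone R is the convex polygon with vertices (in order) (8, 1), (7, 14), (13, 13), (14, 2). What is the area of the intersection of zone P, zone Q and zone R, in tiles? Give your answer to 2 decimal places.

The intersection is the polygon with vertices (10,3), (9.286,1.214), (8,1), (7.29,10.226).
By the shoelace formula its area is 11.01.

11.01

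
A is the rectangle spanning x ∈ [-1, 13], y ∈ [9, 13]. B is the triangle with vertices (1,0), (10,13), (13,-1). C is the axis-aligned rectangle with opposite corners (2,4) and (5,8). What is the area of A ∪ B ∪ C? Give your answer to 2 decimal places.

142.15

By inclusion–exclusion:
Individual areas: |A| = 56, |B| = 82.5, |C| = 12.
|A∩B| = 7.2527.
|A∩C| = 0 (no overlap).
|B∩C| = 1.094.
|A∩B∩C| = 0.
|A ∪ B ∪ C| = 150.5 − 8.3468 + 0 = 142.15.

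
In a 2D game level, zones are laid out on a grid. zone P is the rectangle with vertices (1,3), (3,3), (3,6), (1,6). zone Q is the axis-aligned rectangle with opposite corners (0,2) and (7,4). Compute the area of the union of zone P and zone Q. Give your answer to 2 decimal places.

By inclusion–exclusion:
Individual areas: |zone P| = 6, |zone Q| = 14.
|zone P∩zone Q|: x∈[1,3], y∈[3,4] → 2·1 = 2.
|zone P ∪ zone Q| = 20 − 2 = 18.00.

18.00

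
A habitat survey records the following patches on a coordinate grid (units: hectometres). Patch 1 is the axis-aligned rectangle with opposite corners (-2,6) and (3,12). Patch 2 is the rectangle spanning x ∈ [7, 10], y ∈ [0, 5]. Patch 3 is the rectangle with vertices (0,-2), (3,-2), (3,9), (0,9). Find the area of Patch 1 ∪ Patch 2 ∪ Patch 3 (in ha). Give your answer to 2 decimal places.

By inclusion–exclusion:
Individual areas: |Patch 1| = 30, |Patch 2| = 15, |Patch 3| = 33.
|Patch 1∩Patch 2| = 0 (no overlap).
|Patch 1∩Patch 3|: x∈[0,3], y∈[6,9] → 3·3 = 9.
|Patch 2∩Patch 3| = 0 (no overlap).
|Patch 1∩Patch 2∩Patch 3| = 0.
|Patch 1 ∪ Patch 2 ∪ Patch 3| = 78 − 9 + 0 = 69.00.

69.00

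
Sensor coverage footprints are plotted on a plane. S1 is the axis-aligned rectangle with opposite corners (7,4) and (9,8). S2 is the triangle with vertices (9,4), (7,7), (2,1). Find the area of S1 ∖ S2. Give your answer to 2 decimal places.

5.00

|S1| = 8, |S1∩S2| = 3.
|S1 ∖ S2| = |S1| − |S1∩S2| = 8 − 3 = 5.00.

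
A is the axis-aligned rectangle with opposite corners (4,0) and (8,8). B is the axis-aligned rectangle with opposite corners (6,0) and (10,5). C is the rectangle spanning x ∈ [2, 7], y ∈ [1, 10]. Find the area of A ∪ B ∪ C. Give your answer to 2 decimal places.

By inclusion–exclusion:
Individual areas: |A| = 32, |B| = 20, |C| = 45.
|A∩B|: x∈[6,8], y∈[0,5] → 2·5 = 10.
|A∩C|: x∈[4,7], y∈[1,8] → 3·7 = 21.
|B∩C|: x∈[6,7], y∈[1,5] → 1·4 = 4.
|A∩B∩C| = 4.
|A ∪ B ∪ C| = 97 − 35 + 4 = 66.00.

66.00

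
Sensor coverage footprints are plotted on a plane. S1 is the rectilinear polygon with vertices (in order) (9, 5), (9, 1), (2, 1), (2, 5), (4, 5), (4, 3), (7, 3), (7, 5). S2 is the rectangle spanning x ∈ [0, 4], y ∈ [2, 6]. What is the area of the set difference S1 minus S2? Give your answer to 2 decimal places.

|S1| = 22, |S1∩S2| = 6.
|S1 ∖ S2| = |S1| − |S1∩S2| = 22 − 6 = 16.00.

16.00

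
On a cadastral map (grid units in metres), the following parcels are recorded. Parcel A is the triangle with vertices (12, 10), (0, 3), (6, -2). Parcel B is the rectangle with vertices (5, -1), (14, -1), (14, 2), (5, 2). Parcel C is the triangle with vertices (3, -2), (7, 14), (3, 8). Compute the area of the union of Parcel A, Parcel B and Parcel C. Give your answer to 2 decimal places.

85.23

By inclusion–exclusion:
Individual areas: |Parcel A| = 51, |Parcel B| = 27, |Parcel C| = 20.
|Parcel A∩Parcel B| = 6.75.
|Parcel A∩Parcel C| = 6.0211.
|Parcel B∩Parcel C| = 0.
|Parcel A∩Parcel B∩Parcel C| = 0.
|Parcel A ∪ Parcel B ∪ Parcel C| = 98 − 12.7711 + 0 = 85.23.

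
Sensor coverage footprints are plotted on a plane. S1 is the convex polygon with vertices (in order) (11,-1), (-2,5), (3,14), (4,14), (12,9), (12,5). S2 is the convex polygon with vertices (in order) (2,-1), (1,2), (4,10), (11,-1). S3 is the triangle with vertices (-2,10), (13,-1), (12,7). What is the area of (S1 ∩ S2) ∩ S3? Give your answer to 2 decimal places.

The region (S1 ∩ S2) ∩ S3 is the polygon with vertices (3.554,8.81), (4.947,8.511), (9.25,1.75), (2.706,6.549).
By the shoelace formula its area is 13.50.

13.50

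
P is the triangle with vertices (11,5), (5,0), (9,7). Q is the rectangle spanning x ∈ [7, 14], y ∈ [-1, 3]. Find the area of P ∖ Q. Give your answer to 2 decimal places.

|P| = 11, |P∩Q| = 1.0667.
|P ∖ Q| = |P| − |P∩Q| = 11 − 1.0667 = 9.93.

9.93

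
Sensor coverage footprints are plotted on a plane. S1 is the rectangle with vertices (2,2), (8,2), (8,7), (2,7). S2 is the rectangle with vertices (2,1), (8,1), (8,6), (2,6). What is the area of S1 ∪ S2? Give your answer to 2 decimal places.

By inclusion–exclusion:
Individual areas: |S1| = 30, |S2| = 30.
|S1∩S2|: x∈[2,8], y∈[2,6] → 6·4 = 24.
|S1 ∪ S2| = 60 − 24 = 36.00.

36.00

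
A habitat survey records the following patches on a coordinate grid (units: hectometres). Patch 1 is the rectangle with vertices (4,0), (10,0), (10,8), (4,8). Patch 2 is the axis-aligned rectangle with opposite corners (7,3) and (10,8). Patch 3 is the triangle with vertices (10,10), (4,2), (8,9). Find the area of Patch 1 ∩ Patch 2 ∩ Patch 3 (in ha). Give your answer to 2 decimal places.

1.34

The intersection is the polygon with vertices (7,7.25), (7.429,8), (8.5,8), (7,6).
By the shoelace formula its area is 1.34.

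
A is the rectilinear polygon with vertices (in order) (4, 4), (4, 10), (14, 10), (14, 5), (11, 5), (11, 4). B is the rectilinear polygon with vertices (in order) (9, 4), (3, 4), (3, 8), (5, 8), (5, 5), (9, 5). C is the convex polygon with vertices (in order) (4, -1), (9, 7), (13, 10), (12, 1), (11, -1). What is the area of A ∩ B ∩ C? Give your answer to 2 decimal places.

The intersection is the polygon with vertices (9,5), (9,4), (7.125,4), (7.75,5).
By the shoelace formula its area is 1.56.

1.56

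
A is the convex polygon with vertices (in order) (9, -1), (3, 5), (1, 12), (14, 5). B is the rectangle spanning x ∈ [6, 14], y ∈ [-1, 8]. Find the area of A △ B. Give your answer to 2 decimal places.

|A| = 71.5, |B| = 72, |A∩B| = 44.1429.
|A △ B| = |A| + |B| − 2·|A∩B| = 71.5 + 72 − 88.2857 = 55.21.

55.21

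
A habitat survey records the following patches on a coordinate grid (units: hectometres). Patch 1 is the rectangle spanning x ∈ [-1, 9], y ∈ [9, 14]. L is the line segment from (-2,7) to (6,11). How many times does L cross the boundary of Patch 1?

The segment meets the boundary at (2,9).

1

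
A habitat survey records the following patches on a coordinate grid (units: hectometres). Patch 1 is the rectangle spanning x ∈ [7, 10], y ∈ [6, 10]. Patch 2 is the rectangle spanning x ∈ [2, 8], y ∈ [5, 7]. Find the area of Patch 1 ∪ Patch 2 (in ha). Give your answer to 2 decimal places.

23.00

By inclusion–exclusion:
Individual areas: |Patch 1| = 12, |Patch 2| = 12.
|Patch 1∩Patch 2|: x∈[7,8], y∈[6,7] → 1·1 = 1.
|Patch 1 ∪ Patch 2| = 24 − 1 = 23.00.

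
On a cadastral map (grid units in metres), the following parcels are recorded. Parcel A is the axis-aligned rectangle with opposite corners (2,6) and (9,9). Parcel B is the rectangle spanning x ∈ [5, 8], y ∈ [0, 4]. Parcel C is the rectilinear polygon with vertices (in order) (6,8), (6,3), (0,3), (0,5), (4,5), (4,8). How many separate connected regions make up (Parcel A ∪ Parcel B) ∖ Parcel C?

2

(Parcel A ∪ Parcel B) ∖ Parcel C splits into 2 disjoint pieces (area 17, area 11).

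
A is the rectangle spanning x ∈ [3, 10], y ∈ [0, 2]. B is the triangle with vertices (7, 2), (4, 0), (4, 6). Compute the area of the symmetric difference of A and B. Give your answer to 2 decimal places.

|A| = 14, |B| = 9, |A∩B| = 3.
|A △ B| = |A| + |B| − 2·|A∩B| = 14 + 9 − 6 = 17.00.

17.00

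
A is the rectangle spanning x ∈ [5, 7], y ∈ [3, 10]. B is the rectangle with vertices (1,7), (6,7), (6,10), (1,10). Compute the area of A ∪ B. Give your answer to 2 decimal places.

26.00

By inclusion–exclusion:
Individual areas: |A| = 14, |B| = 15.
|A∩B|: x∈[5,6], y∈[7,10] → 1·3 = 3.
|A ∪ B| = 29 − 3 = 26.00.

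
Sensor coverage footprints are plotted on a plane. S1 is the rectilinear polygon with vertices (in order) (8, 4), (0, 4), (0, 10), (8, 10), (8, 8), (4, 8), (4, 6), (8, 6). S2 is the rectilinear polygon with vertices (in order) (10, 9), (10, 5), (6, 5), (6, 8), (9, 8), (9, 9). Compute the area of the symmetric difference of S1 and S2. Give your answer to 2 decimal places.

|S1| = 40, |S2| = 13, |S1∩S2| = 2.
|S1 △ S2| = |S1| + |S2| − 2·|S1∩S2| = 40 + 13 − 4 = 49.00.

49.00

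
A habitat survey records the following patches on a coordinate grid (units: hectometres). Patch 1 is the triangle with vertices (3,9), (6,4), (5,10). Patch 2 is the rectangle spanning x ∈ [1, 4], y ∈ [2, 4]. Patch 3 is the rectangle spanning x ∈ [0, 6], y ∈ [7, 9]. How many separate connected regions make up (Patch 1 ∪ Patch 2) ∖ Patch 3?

(Patch 1 ∪ Patch 2) ∖ Patch 3 splits into 3 disjoint pieces (area 1.0833, area 1.95, area 6).

3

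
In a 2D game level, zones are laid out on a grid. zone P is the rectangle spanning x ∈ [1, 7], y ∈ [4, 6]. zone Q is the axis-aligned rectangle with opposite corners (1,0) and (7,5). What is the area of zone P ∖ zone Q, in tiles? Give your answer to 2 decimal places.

|zone P∩zone Q|: x∈[1,7], y∈[4,5] → 6·1 = 6.
|zone P| = 12.
|zone P ∖ zone Q| = |zone P| − |zone P∩zone Q| = 12 − 6 = 6.00.

6.00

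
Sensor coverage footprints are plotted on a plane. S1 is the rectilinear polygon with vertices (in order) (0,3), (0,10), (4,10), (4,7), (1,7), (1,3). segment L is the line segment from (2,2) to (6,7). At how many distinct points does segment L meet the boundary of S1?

The segment lies entirely outside S1 and never meets its boundary.

0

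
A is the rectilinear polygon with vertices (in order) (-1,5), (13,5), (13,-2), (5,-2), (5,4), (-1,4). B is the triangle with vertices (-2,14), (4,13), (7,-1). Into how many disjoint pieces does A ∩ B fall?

1

A ∩ B is a single connected region.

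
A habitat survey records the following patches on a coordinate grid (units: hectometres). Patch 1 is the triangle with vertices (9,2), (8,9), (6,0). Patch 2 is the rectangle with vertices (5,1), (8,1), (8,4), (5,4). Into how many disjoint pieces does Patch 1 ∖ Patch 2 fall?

Patch 1 ∖ Patch 2 splits into 2 disjoint pieces (area 6.6111, area 0.6389).

2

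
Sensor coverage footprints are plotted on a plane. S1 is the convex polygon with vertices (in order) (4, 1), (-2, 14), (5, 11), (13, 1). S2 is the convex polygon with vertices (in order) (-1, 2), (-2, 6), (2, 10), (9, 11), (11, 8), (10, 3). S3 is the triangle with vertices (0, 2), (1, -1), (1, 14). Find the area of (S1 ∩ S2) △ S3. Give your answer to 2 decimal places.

|S1 ∩ S2| = 50.4187.
|(S1 ∩ S2) ∩ S3| = 0.3548.
|(S1 ∩ S2) △ S3| = 50.4187 + 7.5 − 0.7096 = 57.21.

57.21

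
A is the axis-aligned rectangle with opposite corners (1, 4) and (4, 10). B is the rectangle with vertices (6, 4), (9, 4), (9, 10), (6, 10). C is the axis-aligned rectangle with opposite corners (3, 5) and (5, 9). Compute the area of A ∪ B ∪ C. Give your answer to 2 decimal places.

40.00

By inclusion–exclusion:
Individual areas: |A| = 18, |B| = 18, |C| = 8.
|A∩B| = 0 (no overlap).
|A∩C|: x∈[3,4], y∈[5,9] → 1·4 = 4.
|B∩C| = 0 (no overlap).
|A∩B∩C| = 0.
|A ∪ B ∪ C| = 44 − 4 + 0 = 40.00.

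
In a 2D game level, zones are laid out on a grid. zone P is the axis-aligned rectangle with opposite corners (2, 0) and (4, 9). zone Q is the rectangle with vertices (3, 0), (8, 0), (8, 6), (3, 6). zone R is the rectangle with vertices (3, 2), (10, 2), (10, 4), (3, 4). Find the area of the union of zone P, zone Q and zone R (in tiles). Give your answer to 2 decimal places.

46.00

By inclusion–exclusion:
Individual areas: |zone P| = 18, |zone Q| = 30, |zone R| = 14.
|zone P∩zone Q|: x∈[3,4], y∈[0,6] → 1·6 = 6.
|zone P∩zone R|: x∈[3,4], y∈[2,4] → 1·2 = 2.
|zone Q∩zone R|: x∈[3,8], y∈[2,4] → 5·2 = 10.
|zone P∩zone Q∩zone R| = 2.
|zone P ∪ zone Q ∪ zone R| = 62 − 18 + 2 = 46.00.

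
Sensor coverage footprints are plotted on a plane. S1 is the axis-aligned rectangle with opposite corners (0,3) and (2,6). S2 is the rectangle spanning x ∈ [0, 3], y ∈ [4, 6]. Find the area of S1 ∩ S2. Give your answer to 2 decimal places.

|S1∩S2|: x∈[0,2], y∈[4,6] → 2·2 = 4.

4.00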